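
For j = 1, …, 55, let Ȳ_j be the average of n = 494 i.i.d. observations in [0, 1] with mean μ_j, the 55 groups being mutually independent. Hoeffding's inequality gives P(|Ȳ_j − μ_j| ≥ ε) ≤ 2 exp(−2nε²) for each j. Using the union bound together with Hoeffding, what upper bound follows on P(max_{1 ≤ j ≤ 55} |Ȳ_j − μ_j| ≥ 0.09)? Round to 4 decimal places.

Per-experiment Hoeffding bound: 2·exp(−2·494·0.09²) = 2·exp(−8.00280) = 0.00066905.
Union bound over 55 events: 55·0.00066905 = 0.03680.

0.0368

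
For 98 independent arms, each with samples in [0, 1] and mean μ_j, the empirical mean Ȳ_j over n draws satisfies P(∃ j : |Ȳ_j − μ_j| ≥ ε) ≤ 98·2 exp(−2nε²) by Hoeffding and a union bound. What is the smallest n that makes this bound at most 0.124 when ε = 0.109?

310

Need 2·98·exp(−2nε²) ≤ 0.124, i.e. exp(−2nε²) ≤ 0.124/196.
So 2nε² ≥ ln(196/0.124) = 7.365588.
Hence n ≥ 7.365588/(2·0.109²) = 309.973.
The smallest integer n is 310.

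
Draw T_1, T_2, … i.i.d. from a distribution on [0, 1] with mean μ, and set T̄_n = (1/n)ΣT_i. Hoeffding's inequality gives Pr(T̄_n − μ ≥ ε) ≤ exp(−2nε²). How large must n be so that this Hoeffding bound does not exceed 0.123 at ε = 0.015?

Require exp(−2nε²) ≤ 0.123, i.e. 2nε² ≥ ln(1/0.123) = 2.095571.
So n ≥ 2.095571 / (2·0.015²) = 4656.824.
The smallest integer n is 4657.

4657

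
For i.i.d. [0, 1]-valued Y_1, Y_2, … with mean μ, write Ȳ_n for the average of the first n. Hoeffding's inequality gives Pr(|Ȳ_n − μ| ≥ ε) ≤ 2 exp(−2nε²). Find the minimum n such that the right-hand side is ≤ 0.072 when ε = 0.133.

Require 2·exp(−2nε²) ≤ 0.072, i.e. 2nε² ≥ ln(2/0.072) = 3.324236.
So n ≥ 3.324236 / (2·0.133²) = 93.963.
The smallest integer n is 94.

94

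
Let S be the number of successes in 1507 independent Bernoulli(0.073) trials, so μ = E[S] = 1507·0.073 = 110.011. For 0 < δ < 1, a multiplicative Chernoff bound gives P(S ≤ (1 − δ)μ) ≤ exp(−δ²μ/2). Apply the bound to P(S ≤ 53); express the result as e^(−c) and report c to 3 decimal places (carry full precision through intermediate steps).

Write 53 = (1 − δ)μ, so δ = 1 − 53/110.011 = 0.51823…
Then the exponent is δ²μ/2 = (μ − 53)²/(2μ) = 14.772405.

14.772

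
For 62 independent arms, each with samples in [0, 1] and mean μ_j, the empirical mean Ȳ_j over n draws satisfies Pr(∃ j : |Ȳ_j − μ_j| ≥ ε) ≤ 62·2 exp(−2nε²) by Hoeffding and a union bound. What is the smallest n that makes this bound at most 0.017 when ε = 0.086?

602

Need 2·62·exp(−2nε²) ≤ 0.017, i.e. exp(−2nε²) ≤ 0.017/124.
So 2nε² ≥ ln(124/0.017) = 8.894824.
Hence n ≥ 8.894824/(2·0.086²) = 601.327.
The smallest integer n is 602.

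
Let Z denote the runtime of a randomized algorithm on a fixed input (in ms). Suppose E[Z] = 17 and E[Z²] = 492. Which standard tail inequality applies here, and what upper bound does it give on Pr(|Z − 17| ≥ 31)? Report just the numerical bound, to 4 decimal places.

0.2112

The first two moments determine the variance, so Chebyshev's inequality is the sharpest standard bound available.
Var(Z) = E[Z²] − (E[Z])² = 492 − 289 = 203.
Chebyshev's inequality: Pr(|Z − μ| ≥ t) ≤ Var(Z)/t² = 203/961 = 0.2112.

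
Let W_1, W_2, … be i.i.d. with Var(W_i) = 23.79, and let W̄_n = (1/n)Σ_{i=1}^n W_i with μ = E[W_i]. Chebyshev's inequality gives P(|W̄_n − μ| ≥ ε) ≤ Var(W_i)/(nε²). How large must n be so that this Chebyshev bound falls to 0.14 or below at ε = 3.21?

17

Require 23.79/(n·3.21²) ≤ 0.14, i.e. n ≥ 23.79/(0.14·3.21²) = 16.491.
The smallest integer n is 17.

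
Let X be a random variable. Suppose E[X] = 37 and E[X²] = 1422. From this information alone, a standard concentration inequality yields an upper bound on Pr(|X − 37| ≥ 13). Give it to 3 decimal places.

The first two moments determine the variance, so Chebyshev's inequality is the sharpest standard bound available.
Var(X) = E[X²] − (E[X])² = 1422 − 1369 = 53.
Chebyshev's inequality: Pr(|X − μ| ≥ t) ≤ Var(X)/t² = 53/169 = 0.3136.

0.314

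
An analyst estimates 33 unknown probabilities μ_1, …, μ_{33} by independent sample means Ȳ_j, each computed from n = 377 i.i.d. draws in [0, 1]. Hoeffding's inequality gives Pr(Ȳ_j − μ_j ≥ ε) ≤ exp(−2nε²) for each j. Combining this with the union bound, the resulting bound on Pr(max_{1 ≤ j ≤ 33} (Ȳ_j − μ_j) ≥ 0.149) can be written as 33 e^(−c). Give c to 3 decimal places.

Union bound over the 33 events: Pr(max_{1 ≤ j ≤ 33} (Ȳ_j − μ_j) ≥ 0.149) ≤ 33·exp(−2nε²) = 33 exp(−2·377·0.149²).
So c = 2·377·0.149² = 16.7396.

16.740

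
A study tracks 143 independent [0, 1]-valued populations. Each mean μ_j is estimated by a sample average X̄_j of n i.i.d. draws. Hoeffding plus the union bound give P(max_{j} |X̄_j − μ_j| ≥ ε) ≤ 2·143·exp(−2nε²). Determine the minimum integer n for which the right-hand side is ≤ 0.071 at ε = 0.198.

106

Need 2·143·exp(−2nε²) ≤ 0.071, i.e. exp(−2nε²) ≤ 0.071/286.
So 2nε² ≥ ln(286/0.071) = 8.301067.
Hence n ≥ 8.301067/(2·0.198²) = 105.870.
The smallest integer n is 106.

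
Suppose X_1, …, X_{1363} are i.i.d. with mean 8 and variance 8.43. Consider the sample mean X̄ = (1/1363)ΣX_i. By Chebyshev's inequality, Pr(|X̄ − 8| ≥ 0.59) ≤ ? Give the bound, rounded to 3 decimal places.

0.018

Var(X̄) = Var(X_i)/n = 8.43/1363 = 0.0061849.
Chebyshev: Pr(|X̄ − 8| ≥ 0.59) ≤ Var(X̄)/(0.59)² = 8.43/(1363·0.59²) = 0.0178.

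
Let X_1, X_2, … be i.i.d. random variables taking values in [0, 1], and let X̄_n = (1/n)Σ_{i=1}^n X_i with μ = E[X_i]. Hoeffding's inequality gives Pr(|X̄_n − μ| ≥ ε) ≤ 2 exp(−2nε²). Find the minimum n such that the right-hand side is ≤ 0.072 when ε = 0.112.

133

Require 2·exp(−2nε²) ≤ 0.072, i.e. 2nε² ≥ ln(2/0.072) = 3.324236.
So n ≥ 3.324236 / (2·0.112²) = 132.503.
The smallest integer n is 133.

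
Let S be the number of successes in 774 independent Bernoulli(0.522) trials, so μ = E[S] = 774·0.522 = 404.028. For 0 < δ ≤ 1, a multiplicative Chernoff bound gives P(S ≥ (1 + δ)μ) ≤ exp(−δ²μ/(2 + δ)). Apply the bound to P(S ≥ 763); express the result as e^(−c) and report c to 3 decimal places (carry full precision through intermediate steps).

110.418

Write 763 = (1 + δ)μ, so δ = 763/404.028 − 1 = 0.888483…
Then the exponent is δ²μ/(2 + δ) = (763 − μ)² / (μ·(2 + δ)) = 110.417999.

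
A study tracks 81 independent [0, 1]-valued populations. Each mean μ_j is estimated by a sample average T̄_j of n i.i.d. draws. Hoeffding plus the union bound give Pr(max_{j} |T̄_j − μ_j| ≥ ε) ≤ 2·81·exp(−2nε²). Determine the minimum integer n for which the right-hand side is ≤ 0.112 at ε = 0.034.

Need 2·81·exp(−2nε²) ≤ 0.112, i.e. exp(−2nε²) ≤ 0.112/162.
So 2nε² ≥ ln(162/0.112) = 7.276853.
Hence n ≥ 7.276853/(2·0.034²) = 3147.428.
The smallest integer n is 3148.

3148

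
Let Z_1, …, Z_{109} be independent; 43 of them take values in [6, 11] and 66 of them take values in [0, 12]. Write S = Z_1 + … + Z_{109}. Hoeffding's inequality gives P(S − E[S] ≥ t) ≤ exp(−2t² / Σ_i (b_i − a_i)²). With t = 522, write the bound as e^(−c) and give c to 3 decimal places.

51.514

Σ(b_i − a_i)² = 43·5² + 66·12² = 10579.
c = 2t² / 10579 = 2·522² / 10579 = 51.5141.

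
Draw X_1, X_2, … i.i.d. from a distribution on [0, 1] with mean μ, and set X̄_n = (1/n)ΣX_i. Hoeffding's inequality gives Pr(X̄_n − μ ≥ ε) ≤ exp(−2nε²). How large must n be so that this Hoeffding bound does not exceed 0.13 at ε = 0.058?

304

Require exp(−2nε²) ≤ 0.13, i.e. 2nε² ≥ ln(1/0.13) = 2.040221.
So n ≥ 2.040221 / (2·0.058²) = 303.243.
The smallest integer n is 304.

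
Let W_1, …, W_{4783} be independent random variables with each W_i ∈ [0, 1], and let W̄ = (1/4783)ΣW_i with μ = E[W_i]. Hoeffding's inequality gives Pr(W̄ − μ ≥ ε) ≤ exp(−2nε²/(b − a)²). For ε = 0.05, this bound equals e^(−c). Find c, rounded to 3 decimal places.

c = 2nε²/(b − a)² = 2·4783·0.05² / 1² = 23.9150.

23.915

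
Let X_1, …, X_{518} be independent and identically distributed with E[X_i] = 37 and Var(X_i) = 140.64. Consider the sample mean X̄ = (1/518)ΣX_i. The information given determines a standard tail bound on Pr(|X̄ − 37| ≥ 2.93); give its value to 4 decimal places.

0.0316

With mean and variance of each term known, Chebyshev's inequality bounds the deviation of the sum (or sample mean).
Var(X̄) = Var(X_i)/n = 140.64/518 = 0.27151.
Chebyshev: Pr(|X̄ − 37| ≥ 2.93) ≤ Var(X̄)/(2.93)² = 140.64/(518·2.93²) = 0.0316.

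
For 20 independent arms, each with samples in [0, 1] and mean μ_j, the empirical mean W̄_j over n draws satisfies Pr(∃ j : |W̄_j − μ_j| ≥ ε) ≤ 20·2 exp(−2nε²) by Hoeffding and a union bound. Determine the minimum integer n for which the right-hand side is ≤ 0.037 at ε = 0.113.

Need 2·20·exp(−2nε²) ≤ 0.037, i.e. exp(−2nε²) ≤ 0.037/40.
So 2nε² ≥ ln(40/0.037) = 6.985717.
Hence n ≥ 6.985717/(2·0.113²) = 273.542.
The smallest integer n is 274.

274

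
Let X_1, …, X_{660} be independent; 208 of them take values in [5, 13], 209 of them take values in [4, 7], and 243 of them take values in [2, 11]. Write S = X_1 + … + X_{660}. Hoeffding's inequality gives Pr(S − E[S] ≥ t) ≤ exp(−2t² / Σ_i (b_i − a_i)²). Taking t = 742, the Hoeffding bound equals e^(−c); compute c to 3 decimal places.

31.573

Σ(b_i − a_i)² = 208·8² + 209·3² + 243·9² = 34876.
c = 2t² / 34876 = 2·742² / 34876 = 31.5727.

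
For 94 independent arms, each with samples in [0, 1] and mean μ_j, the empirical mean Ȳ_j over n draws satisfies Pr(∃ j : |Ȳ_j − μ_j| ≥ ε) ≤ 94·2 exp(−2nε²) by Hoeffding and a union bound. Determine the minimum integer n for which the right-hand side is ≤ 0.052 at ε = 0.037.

Need 2·94·exp(−2nε²) ≤ 0.052, i.e. exp(−2nε²) ≤ 0.052/188.
So 2nε² ≥ ln(188/0.052) = 8.192954.
Hence n ≥ 8.192954/(2·0.037²) = 2992.313.
The smallest integer n is 2993.

2993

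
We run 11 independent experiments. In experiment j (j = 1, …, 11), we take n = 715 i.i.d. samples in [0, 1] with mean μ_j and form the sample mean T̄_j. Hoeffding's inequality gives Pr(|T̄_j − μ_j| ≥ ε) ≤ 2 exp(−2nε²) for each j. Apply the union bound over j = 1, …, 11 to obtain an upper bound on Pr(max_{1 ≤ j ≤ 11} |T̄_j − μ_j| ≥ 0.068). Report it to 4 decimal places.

0.0296

Per-experiment Hoeffding bound: 2·exp(−2·715·0.068²) = 2·exp(−6.61232) = 0.0026874.
Union bound over 11 events: 11·0.0026874 = 0.02956.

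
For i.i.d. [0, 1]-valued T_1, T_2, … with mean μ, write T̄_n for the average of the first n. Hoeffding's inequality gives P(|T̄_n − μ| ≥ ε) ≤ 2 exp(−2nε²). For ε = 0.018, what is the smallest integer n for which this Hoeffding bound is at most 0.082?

4930

Require 2·exp(−2nε²) ≤ 0.082, i.e. 2nε² ≥ ln(2/0.082) = 3.194183.
So n ≥ 3.194183 / (2·0.018²) = 4929.295.
The smallest integer n is 4930.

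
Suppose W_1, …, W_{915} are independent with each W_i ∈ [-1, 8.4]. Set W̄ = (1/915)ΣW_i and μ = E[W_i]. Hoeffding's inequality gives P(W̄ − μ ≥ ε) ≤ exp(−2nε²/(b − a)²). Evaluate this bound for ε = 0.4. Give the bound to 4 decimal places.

0.0364

Exponent: 2nε²/(b − a)² = 2·915·0.4² / 9.4² = 3.31372.
Bound = exp(−3.31372) = 0.03638.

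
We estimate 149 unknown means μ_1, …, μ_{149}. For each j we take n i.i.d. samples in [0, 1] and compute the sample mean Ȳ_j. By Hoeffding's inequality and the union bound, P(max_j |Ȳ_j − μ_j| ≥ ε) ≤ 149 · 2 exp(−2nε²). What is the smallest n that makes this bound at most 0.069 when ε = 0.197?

108

Need 2·149·exp(−2nε²) ≤ 0.069, i.e. exp(−2nε²) ≤ 0.069/298.
So 2nε² ≥ ln(298/0.069) = 8.370742.
Hence n ≥ 8.370742/(2·0.197²) = 107.845.
The smallest integer n is 108.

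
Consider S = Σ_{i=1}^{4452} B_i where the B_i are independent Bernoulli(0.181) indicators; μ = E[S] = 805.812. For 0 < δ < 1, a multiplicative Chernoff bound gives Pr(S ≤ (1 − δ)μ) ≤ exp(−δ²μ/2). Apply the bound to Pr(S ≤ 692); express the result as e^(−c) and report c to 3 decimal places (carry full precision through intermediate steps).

8.037

Write 692 = (1 − δ)μ, so δ = 1 − 692/805.812 = 0.1412389…
Then the exponent is δ²μ/2 = (μ − 692)²/(2μ) = 8.037341.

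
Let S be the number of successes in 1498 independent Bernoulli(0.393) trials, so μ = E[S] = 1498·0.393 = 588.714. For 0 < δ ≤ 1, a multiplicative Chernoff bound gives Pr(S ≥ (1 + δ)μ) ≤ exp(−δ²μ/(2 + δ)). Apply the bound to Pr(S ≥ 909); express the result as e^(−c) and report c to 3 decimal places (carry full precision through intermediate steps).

Write 909 = (1 + δ)μ, so δ = 909/588.714 − 1 = 0.5440435…
Then the exponent is δ²μ/(2 + δ) = (909 − μ)² / (μ·(2 + δ)) = 68.493131.

68.493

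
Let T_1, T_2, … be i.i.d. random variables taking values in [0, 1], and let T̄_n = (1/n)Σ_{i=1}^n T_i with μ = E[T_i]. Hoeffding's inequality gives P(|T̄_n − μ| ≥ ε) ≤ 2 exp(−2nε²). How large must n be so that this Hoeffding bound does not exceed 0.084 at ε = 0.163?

60

Require 2·exp(−2nε²) ≤ 0.084, i.e. 2nε² ≥ ln(2/0.084) = 3.170086.
So n ≥ 3.170086 / (2·0.163²) = 59.658.
The smallest integer n is 60.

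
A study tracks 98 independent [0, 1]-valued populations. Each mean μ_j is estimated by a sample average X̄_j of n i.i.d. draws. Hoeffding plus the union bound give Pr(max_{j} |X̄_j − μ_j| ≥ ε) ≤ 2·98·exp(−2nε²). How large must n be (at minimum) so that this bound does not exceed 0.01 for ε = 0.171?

Need 2·98·exp(−2nε²) ≤ 0.01, i.e. exp(−2nε²) ≤ 0.01/196.
So 2nε² ≥ ln(196/0.01) = 9.883285.
Hence n ≥ 9.883285/(2·0.171²) = 168.997.
The smallest integer n is 169.

169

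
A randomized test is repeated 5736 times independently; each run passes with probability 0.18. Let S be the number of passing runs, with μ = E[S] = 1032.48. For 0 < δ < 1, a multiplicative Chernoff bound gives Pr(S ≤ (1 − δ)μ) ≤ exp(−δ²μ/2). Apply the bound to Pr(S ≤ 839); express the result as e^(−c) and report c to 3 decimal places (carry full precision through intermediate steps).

18.128

Write 839 = (1 − δ)μ, so δ = 1 − 839/1032.48 = 0.1873935…
Then the exponent is δ²μ/2 = (μ − 839)²/(2μ) = 18.128443.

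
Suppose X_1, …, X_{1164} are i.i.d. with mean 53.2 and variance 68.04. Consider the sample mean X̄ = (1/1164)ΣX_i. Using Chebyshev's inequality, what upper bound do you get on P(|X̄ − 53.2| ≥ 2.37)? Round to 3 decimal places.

Var(X̄) = Var(X_i)/n = 68.04/1164 = 0.058454.
Chebyshev: P(|X̄ − 53.2| ≥ 2.37) ≤ Var(X̄)/(2.37)² = 68.04/(1164·2.37²) = 0.0104.

0.010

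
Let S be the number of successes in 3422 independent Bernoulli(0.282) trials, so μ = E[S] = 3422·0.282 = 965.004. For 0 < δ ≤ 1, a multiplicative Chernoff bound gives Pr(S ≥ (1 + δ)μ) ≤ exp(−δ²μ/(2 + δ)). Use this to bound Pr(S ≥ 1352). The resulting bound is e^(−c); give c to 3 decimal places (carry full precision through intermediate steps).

Write 1352 = (1 + δ)μ, so δ = 1352/965.004 − 1 = 0.4010305…
Then the exponent is δ²μ/(2 + δ) = (1352 − μ)² / (μ·(2 + δ)) = 64.637741.

64.638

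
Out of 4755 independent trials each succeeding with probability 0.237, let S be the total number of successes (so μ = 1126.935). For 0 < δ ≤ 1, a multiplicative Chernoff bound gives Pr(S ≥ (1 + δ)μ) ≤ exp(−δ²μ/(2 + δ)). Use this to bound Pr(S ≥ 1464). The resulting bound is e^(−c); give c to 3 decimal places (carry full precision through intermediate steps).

43.850

Write 1464 = (1 + δ)μ, so δ = 1464/1126.935 − 1 = 0.2990989…
Then the exponent is δ²μ/(2 + δ) = (1464 − μ)² / (μ·(2 + δ)) = 43.850121.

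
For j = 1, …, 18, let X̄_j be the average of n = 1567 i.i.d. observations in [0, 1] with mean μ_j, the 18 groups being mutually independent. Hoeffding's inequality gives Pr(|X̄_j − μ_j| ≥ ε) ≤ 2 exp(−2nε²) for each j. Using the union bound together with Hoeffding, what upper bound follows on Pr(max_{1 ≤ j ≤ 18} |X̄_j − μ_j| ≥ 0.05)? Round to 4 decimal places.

0.0142

Per-experiment Hoeffding bound: 2·exp(−2·1567·0.05²) = 2·exp(−7.83500) = 0.00079128.
Union bound over 18 events: 18·0.00079128 = 0.01424.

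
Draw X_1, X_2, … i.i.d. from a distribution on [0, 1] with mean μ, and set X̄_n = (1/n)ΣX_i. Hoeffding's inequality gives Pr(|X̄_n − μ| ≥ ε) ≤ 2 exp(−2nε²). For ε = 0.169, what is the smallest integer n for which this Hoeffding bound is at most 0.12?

Require 2·exp(−2nε²) ≤ 0.12, i.e. 2nε² ≥ ln(2/0.12) = 2.813411.
So n ≥ 2.813411 / (2·0.169²) = 49.253.
The smallest integer n is 50.

50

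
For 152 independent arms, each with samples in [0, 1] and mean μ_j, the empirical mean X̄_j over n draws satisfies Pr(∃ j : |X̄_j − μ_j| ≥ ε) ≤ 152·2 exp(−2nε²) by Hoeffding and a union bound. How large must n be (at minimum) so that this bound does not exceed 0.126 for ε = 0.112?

311

Need 2·152·exp(−2nε²) ≤ 0.126, i.e. exp(−2nε²) ≤ 0.126/304.
So 2nε² ≥ ln(304/0.126) = 7.788501.
Hence n ≥ 7.788501/(2·0.112²) = 310.447.
The smallest integer n is 311.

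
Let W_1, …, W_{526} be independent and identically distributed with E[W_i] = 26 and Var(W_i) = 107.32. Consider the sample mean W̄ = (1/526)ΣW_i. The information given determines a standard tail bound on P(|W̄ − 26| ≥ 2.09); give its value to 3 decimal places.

0.047

With mean and variance of each term known, Chebyshev's inequality bounds the deviation of the sum (or sample mean).
Var(W̄) = Var(W_i)/n = 107.32/526 = 0.20403.
Chebyshev: P(|W̄ − 26| ≥ 2.09) ≤ Var(W̄)/(2.09)² = 107.32/(526·2.09²) = 0.0467.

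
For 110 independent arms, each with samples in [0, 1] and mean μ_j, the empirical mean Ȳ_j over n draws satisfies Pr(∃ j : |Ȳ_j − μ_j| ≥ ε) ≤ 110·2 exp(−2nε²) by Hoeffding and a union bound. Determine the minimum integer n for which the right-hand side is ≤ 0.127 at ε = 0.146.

Need 2·110·exp(−2nε²) ≤ 0.127, i.e. exp(−2nε²) ≤ 0.127/220.
So 2nε² ≥ ln(220/0.127) = 7.457196.
Hence n ≥ 7.457196/(2·0.146²) = 174.920.
The smallest integer n is 175.

175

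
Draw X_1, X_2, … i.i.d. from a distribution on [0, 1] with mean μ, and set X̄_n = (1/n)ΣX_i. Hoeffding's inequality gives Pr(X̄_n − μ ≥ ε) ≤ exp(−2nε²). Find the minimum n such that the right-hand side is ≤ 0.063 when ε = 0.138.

Require exp(−2nε²) ≤ 0.063, i.e. 2nε² ≥ ln(1/0.063) = 2.764621.
So n ≥ 2.764621 / (2·0.138²) = 72.585.
The smallest integer n is 73.

73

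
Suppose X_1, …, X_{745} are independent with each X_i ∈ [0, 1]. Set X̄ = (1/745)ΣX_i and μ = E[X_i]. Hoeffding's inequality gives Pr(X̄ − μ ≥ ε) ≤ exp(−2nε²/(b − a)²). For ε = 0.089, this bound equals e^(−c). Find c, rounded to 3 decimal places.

c = 2nε²/(b − a)² = 2·745·0.089² / 1² = 11.8023.

11.802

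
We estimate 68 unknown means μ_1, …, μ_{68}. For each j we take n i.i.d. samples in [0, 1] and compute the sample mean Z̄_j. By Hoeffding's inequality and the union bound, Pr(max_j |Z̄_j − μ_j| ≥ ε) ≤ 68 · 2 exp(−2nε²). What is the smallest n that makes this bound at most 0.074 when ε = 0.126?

Need 2·68·exp(−2nε²) ≤ 0.074, i.e. exp(−2nε²) ≤ 0.074/136.
So 2nε² ≥ ln(136/0.074) = 7.516345.
Hence n ≥ 7.516345/(2·0.126²) = 236.720.
The smallest integer n is 237.

237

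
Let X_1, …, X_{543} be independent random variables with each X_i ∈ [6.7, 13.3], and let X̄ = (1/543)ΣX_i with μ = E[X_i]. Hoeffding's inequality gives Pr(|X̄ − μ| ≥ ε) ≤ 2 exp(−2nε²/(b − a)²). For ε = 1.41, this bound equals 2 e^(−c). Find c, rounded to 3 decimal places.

c = 2nε²/(b − a)² = 2·543·1.41² / 6.6² = 49.5656.

49.566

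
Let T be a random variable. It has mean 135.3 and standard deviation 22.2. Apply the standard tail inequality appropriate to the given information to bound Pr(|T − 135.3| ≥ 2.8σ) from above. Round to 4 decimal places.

0.1276

Mean and variance are known, so Chebyshev's inequality applies.
Chebyshev: Pr(|T − μ| ≥ t) ≤ Var(T)/t².
Var(T) = σ² = 22.2² = 492.84.
t = 2.8·22.2 = 62.16.
Bound = 492.84 / 3863.8656 = 0.1276.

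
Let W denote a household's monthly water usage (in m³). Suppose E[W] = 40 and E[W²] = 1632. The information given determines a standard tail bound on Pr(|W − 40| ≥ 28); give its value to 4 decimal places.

0.0408

The first two moments determine the variance, so Chebyshev's inequality is the sharpest standard bound available.
Var(W) = E[W²] − (E[W])² = 1632 − 1600 = 32.
Chebyshev's inequality: Pr(|W − μ| ≥ t) ≤ Var(W)/t² = 32/784 = 0.0408.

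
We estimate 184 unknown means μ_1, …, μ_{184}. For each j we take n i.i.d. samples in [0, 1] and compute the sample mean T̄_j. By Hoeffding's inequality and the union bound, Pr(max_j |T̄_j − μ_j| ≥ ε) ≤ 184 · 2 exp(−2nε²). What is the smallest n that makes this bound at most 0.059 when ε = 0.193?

118

Need 2·184·exp(−2nε²) ≤ 0.059, i.e. exp(−2nε²) ≤ 0.059/368.
So 2nε² ≥ ln(368/0.059) = 8.738301.
Hence n ≥ 8.738301/(2·0.193²) = 117.296.
The smallest integer n is 118.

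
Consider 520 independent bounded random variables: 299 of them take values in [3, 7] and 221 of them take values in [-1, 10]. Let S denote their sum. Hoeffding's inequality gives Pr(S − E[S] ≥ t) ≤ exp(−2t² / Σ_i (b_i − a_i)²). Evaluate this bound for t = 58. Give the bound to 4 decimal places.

Σ(b_i − a_i)² = 299·4² + 221·11² = 31525.
Exponent = 2·58² / 31525 = 0.21342.
Bound = exp(−0.21342) = 0.80782.

0.8078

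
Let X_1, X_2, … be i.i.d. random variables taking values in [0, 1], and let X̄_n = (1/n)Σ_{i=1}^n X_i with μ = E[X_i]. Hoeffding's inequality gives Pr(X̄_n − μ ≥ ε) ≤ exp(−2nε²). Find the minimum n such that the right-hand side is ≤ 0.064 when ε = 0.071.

Require exp(−2nε²) ≤ 0.064, i.e. 2nε² ≥ ln(1/0.064) = 2.748872.
So n ≥ 2.748872 / (2·0.071²) = 272.651.
The smallest integer n is 273.

273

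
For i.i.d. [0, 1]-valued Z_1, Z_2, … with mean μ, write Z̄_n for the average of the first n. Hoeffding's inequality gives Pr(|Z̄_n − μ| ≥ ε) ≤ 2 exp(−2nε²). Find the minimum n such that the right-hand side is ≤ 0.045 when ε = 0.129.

Require 2·exp(−2nε²) ≤ 0.045, i.e. 2nε² ≥ ln(2/0.045) = 3.794240.
So n ≥ 3.794240 / (2·0.129²) = 114.003.
The smallest integer n is 115.

115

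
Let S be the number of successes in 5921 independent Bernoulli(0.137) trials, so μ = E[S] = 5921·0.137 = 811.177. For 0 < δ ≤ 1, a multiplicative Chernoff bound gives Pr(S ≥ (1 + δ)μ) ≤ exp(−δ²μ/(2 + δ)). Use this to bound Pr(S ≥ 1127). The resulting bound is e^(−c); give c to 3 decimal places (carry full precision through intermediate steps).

Write 1127 = (1 + δ)μ, so δ = 1127/811.177 − 1 = 0.3893392…
Then the exponent is δ²μ/(2 + δ) = (1127 − μ)² / (μ·(2 + δ)) = 51.462878.

51.463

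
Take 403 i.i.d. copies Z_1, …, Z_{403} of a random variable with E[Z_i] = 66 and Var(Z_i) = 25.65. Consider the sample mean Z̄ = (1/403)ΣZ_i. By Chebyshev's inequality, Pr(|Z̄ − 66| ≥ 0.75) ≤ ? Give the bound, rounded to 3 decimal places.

0.113

Var(Z̄) = Var(Z_i)/n = 25.65/403 = 0.063648.
Chebyshev: Pr(|Z̄ − 66| ≥ 0.75) ≤ Var(Z̄)/(0.75)² = 25.65/(403·0.75²) = 0.1132.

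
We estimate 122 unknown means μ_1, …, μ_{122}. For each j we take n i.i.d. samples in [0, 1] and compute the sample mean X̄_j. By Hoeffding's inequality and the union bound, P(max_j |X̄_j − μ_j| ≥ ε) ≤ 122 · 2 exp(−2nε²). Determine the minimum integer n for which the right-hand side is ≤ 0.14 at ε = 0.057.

1149

Need 2·122·exp(−2nε²) ≤ 0.14, i.e. exp(−2nε²) ≤ 0.14/244.
So 2nε² ≥ ln(244/0.14) = 7.463281.
Hence n ≥ 7.463281/(2·0.057²) = 1148.550.
The smallest integer n is 1149.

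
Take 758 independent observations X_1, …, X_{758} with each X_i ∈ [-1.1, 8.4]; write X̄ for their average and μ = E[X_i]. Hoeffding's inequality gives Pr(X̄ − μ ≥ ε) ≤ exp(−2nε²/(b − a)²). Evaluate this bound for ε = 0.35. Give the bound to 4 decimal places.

0.1277

Exponent: 2nε²/(b − a)² = 2·758·0.35² / 9.5² = 2.05773.
Bound = exp(−2.05773) = 0.12774.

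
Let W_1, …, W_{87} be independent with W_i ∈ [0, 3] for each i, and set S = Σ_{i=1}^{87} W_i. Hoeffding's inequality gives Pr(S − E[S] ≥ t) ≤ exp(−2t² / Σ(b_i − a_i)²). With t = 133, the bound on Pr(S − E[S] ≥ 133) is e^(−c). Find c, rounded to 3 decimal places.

Σ(b_i − a_i)² = 87·(3)² = 783.
c = 2t²/783 = 2·133²/783 = 45.1826.

45.183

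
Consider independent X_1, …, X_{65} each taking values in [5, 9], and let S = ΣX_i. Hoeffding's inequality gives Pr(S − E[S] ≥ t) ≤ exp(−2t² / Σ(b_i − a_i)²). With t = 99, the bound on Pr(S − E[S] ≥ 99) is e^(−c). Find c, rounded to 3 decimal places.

Σ(b_i − a_i)² = 65·(4)² = 1040.
c = 2t²/1040 = 2·99²/1040 = 18.8481.

18.848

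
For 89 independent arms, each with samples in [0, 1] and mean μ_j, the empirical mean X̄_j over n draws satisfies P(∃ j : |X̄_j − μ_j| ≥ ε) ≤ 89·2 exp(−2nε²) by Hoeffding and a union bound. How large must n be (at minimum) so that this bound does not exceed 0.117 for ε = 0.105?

333

Need 2·89·exp(−2nε²) ≤ 0.117, i.e. exp(−2nε²) ≤ 0.117/178.
So 2nε² ≥ ln(178/0.117) = 7.327365.
Hence n ≥ 7.327365/(2·0.105²) = 332.307.
The smallest integer n is 333.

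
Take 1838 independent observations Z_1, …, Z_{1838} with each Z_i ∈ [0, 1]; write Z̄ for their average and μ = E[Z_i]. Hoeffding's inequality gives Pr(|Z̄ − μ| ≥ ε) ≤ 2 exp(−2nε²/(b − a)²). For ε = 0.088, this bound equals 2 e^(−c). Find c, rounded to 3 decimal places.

28.467

c = 2nε²/(b − a)² = 2·1838·0.088² / 1² = 28.4669.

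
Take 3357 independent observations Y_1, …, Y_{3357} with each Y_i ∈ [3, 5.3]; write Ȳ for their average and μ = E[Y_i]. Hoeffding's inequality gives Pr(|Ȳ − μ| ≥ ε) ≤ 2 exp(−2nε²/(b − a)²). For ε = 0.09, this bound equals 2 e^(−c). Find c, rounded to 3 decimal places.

c = 2nε²/(b − a)² = 2·3357·0.09² / 2.3² = 10.2804.

10.280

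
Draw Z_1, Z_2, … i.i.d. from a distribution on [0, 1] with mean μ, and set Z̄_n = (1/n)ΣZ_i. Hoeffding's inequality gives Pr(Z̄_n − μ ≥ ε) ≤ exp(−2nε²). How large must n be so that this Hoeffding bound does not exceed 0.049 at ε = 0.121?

Require exp(−2nε²) ≤ 0.049, i.e. 2nε² ≥ ln(1/0.049) = 3.015935.
So n ≥ 3.015935 / (2·0.121²) = 102.996.
The smallest integer n is 103.

103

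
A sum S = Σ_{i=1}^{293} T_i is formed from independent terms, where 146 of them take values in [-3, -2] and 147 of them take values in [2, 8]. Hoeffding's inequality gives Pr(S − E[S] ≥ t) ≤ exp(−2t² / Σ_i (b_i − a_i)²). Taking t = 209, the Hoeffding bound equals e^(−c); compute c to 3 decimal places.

Σ(b_i − a_i)² = 146·1² + 147·6² = 5438.
c = 2t² / 5438 = 2·209² / 5438 = 16.0651.

16.065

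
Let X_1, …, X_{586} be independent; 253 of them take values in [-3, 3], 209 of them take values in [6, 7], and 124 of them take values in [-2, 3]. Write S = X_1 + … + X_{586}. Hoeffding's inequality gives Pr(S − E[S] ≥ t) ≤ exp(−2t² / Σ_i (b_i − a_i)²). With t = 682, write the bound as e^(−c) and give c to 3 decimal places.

Σ(b_i − a_i)² = 253·6² + 209·1² + 124·5² = 12417.
c = 2t² / 12417 = 2·682² / 12417 = 74.9173.

74.917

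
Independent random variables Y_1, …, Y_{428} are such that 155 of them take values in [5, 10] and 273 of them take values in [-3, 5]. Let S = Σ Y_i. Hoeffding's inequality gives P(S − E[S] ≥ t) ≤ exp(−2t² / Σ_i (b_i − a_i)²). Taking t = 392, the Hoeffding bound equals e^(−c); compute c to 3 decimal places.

Σ(b_i − a_i)² = 155·5² + 273·8² = 21347.
c = 2t² / 21347 = 2·392² / 21347 = 14.3968.

14.397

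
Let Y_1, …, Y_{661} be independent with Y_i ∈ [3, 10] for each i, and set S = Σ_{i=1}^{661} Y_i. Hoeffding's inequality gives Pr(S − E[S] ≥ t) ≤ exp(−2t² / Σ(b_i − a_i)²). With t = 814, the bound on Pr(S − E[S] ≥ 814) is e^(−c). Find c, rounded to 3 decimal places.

40.915

Σ(b_i − a_i)² = 661·(7)² = 32389.
c = 2t²/32389 = 2·814²/32389 = 40.9149.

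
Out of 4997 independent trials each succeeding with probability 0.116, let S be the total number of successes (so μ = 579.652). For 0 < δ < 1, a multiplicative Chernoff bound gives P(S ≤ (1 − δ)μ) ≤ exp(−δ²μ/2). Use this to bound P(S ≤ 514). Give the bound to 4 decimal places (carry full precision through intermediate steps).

0.0243

Write 514 = (1 − δ)μ, so δ = 1 − 514/579.652 = 0.1132611…
Then the exponent is δ²μ/2 = (μ − 514)²/(2μ) = 3.717908.
Bound = exp(−3.717908) = 0.02428.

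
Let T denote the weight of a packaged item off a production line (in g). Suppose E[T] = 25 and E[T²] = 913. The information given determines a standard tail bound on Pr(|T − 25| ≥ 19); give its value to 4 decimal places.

The first two moments determine the variance, so Chebyshev's inequality is the sharpest standard bound available.
Var(T) = E[T²] − (E[T])² = 913 − 625 = 288.
Chebyshev's inequality: Pr(|T − μ| ≥ t) ≤ Var(T)/t² = 288/361 = 0.7978.

0.7978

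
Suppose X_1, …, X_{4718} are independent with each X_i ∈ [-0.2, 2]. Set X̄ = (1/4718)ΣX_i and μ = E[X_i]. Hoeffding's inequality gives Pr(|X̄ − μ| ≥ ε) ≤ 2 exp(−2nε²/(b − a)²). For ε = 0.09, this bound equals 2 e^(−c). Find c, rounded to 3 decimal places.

c = 2nε²/(b − a)² = 2·4718·0.09² / 2.2² = 15.7917.

15.792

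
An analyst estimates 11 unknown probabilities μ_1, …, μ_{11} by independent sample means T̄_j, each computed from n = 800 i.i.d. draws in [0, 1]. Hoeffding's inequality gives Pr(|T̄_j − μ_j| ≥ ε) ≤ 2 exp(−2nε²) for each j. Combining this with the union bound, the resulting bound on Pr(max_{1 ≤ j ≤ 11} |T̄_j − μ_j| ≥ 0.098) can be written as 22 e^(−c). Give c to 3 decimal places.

Union bound over the 11 events: Pr(max_{1 ≤ j ≤ 11} |T̄_j − μ_j| ≥ 0.098) ≤ 11·2·exp(−2nε²) = 22 exp(−2·800·0.098²).
So c = 2·800·0.098² = 15.3664.

15.366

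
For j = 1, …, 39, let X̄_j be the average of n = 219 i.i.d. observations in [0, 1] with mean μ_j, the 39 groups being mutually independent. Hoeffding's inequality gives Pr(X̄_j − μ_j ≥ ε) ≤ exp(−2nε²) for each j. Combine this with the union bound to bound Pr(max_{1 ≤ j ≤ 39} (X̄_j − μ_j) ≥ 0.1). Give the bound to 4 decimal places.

Per-experiment Hoeffding bound: exp(−2·219·0.1²) = exp(−4.38000) = 0.012525.
Union bound over 39 events: 39·0.012525 = 0.48849.

0.4885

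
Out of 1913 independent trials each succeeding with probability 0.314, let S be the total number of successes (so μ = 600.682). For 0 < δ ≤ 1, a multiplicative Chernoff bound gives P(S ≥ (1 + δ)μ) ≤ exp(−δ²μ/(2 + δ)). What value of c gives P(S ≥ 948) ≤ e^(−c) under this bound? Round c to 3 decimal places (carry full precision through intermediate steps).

77.892

Write 948 = (1 + δ)μ, so δ = 948/600.682 − 1 = 0.5782061…
Then the exponent is δ²μ/(2 + δ) = (948 − μ)² / (μ·(2 + δ)) = 77.891906.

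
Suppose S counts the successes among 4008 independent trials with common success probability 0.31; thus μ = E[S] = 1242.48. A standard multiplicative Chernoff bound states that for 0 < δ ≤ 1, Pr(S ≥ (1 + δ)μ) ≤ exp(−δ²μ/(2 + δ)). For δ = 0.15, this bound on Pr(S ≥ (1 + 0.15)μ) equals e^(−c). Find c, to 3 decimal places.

13.003

c = δ²μ/(2 + δ) = 0.15²·1242.48/(2 + 0.15) = 13.0027.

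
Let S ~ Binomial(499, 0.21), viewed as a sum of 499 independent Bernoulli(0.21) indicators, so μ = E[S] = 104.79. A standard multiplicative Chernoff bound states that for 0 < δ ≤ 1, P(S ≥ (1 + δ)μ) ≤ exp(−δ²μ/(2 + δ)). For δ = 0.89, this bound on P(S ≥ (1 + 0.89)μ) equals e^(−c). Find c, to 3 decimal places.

28.721

c = δ²μ/(2 + δ) = 0.89²·104.79/(2 + 0.89) = 28.7212.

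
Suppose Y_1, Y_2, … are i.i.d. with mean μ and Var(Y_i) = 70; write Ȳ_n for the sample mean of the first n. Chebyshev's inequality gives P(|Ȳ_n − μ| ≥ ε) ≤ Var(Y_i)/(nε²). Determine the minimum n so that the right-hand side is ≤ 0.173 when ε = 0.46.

Require 70/(n·0.46²) ≤ 0.173, i.e. n ≥ 70/(0.173·0.46²) = 1912.213.
The smallest integer n is 1913.

1913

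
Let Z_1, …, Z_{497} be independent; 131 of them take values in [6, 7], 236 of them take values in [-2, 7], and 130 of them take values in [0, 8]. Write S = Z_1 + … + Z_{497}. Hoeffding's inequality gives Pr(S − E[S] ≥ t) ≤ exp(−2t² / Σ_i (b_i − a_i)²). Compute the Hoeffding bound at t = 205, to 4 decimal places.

0.0474

Σ(b_i − a_i)² = 131·1² + 236·9² + 130·8² = 27567.
Exponent = 2·205² / 27567 = 3.04894.
Bound = exp(−3.04894) = 0.04741.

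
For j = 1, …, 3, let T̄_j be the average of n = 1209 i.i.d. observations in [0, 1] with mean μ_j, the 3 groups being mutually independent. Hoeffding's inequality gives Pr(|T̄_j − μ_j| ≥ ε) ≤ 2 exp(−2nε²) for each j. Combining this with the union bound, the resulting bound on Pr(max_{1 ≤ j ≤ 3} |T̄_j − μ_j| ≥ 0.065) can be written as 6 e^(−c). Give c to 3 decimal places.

Union bound over the 3 events: Pr(max_{1 ≤ j ≤ 3} |T̄_j − μ_j| ≥ 0.065) ≤ 3·2·exp(−2nε²) = 6 exp(−2·1209·0.065²).
So c = 2·1209·0.065² = 10.2160.

10.216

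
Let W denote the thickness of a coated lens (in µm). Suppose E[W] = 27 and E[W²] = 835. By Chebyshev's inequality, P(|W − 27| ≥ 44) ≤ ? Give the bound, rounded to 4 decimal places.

0.0548

Var(W) = E[W²] − (E[W])² = 835 − 729 = 106.
Chebyshev's inequality: P(|W − μ| ≥ t) ≤ Var(W)/t² = 106/1936 = 0.0548.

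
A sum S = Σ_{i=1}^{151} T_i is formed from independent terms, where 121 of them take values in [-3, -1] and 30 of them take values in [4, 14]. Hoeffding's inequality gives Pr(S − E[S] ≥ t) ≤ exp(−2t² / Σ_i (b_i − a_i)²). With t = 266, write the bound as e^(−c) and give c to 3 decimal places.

Σ(b_i − a_i)² = 121·2² + 30·10² = 3484.
c = 2t² / 3484 = 2·266² / 3484 = 40.6177.

40.618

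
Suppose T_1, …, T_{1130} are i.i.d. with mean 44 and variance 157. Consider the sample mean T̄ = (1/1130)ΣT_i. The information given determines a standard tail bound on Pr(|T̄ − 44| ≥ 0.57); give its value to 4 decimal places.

With mean and variance of each term known, Chebyshev's inequality bounds the deviation of the sum (or sample mean).
Var(T̄) = Var(T_i)/n = 157/1130 = 0.13894.
Chebyshev: Pr(|T̄ − 44| ≥ 0.57) ≤ Var(T̄)/(0.57)² = 157/(1130·0.57²) = 0.4276.

0.4276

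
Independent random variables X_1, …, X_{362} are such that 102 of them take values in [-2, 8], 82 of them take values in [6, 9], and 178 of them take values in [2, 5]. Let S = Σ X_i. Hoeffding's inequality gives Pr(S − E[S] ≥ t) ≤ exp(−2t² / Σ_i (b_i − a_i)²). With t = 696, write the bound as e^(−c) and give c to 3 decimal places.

Σ(b_i − a_i)² = 102·10² + 82·3² + 178·3² = 12540.
c = 2t² / 12540 = 2·696² / 12540 = 77.2593.

77.259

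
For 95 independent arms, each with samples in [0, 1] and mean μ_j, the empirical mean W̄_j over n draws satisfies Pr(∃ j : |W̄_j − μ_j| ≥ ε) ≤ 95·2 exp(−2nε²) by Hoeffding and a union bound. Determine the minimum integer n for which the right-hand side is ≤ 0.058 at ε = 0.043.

2189

Need 2·95·exp(−2nε²) ≤ 0.058, i.e. exp(−2nε²) ≤ 0.058/190.
So 2nε² ≥ ln(190/0.058) = 8.094336.
Hence n ≥ 8.094336/(2·0.043²) = 2188.842.
The smallest integer n is 2189.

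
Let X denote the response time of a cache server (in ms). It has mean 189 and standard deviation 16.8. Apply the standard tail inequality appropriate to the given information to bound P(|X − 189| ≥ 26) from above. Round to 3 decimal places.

Mean and variance are known, so Chebyshev's inequality applies.
Chebyshev: P(|X − μ| ≥ t) ≤ Var(X)/t².
Var(X) = σ² = 16.8² = 282.24.
Bound = 282.24 / 676 = 0.4175.

0.418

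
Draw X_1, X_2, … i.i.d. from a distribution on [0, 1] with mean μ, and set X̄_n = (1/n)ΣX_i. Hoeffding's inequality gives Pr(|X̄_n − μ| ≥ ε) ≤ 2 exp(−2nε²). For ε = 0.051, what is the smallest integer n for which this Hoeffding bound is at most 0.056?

688

Require 2·exp(−2nε²) ≤ 0.056, i.e. 2nε² ≥ ln(2/0.056) = 3.575551.
So n ≥ 3.575551 / (2·0.051²) = 687.342.
The smallest integer n is 688.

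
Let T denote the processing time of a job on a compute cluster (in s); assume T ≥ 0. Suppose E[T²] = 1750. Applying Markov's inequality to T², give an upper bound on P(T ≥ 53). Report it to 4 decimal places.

0.6230

Since T ≥ 0, the event {T ≥ 53} is the same as {T² ≥ 2809}.
Markov's inequality applied to T² gives P(T² ≥ 2809) ≤ E[T²]/2809 = 1750/2809 = 0.6230.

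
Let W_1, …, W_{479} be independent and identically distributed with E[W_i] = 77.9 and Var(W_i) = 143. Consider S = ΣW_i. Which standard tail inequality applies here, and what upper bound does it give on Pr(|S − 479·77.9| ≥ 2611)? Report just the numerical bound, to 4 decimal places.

0.0100

With mean and variance of each term known, Chebyshev's inequality bounds the deviation of the sum (or sample mean).
Var(S) = n·Var(W_i) = 479·143 = 68497.
Chebyshev: Pr(|S − 479·77.9| ≥ 2611) ≤ Var(S)/2611² = 68497/6817321 = 0.0100.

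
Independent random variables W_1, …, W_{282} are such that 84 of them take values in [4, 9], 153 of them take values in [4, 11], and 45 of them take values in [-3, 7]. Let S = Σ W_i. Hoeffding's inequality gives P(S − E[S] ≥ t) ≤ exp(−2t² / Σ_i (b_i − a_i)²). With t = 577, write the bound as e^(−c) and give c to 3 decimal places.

47.234

Σ(b_i − a_i)² = 84·5² + 153·7² + 45·10² = 14097.
c = 2t² / 14097 = 2·577² / 14097 = 47.2340.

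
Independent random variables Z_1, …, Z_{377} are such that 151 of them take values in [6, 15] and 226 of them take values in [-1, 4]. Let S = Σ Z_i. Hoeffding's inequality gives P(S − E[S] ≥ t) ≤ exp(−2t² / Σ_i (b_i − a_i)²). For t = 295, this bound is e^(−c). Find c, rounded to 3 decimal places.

Σ(b_i − a_i)² = 151·9² + 226·5² = 17881.
c = 2t² / 17881 = 2·295² / 17881 = 9.7338.

9.734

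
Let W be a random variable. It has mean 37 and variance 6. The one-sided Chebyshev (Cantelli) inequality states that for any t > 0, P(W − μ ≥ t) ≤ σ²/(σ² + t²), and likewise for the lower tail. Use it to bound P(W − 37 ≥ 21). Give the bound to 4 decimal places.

Here σ² = 6 and t = 21, so σ² + t² = 447.
Cantelli's bound: 6/447 = 0.0134.

0.0134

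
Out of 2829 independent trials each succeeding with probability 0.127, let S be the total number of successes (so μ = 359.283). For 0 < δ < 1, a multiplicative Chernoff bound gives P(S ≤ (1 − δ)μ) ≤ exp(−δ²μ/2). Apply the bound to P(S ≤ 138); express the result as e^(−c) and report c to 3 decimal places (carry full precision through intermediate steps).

Write 138 = (1 − δ)μ, so δ = 1 − 138/359.283 = 0.6159017…
Then the exponent is δ²μ/2 = (μ − 138)²/(2μ) = 68.144285.

68.144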